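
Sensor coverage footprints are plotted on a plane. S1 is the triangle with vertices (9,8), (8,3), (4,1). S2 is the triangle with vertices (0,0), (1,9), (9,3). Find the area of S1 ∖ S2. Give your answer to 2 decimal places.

3.92

|S1| = 9, |S1∩S2| = 5.0787.
|S1 ∖ S2| = |S1| − |S1∩S2| = 9 − 5.0787 = 3.92.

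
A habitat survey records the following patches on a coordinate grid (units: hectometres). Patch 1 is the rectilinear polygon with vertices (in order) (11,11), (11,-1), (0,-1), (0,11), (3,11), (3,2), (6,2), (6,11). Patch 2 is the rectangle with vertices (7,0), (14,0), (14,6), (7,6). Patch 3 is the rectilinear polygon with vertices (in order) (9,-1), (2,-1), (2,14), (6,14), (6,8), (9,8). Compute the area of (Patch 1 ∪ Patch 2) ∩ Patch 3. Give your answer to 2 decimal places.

48.00

|Patch 1 ∪ Patch 2| = 123.
|(Patch 1 ∪ Patch 2) ∩ Patch 3| = 48.00.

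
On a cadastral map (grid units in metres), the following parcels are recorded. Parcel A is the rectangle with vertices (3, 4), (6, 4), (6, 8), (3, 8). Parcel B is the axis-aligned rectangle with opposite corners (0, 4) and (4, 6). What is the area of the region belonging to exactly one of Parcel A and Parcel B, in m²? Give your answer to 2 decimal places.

|Parcel A∩Parcel B|: x∈[3,4], y∈[4,6] → 1·2 = 2.
|Parcel A △ Parcel B| = |Parcel A| + |Parcel B| − 2·|Parcel A∩Parcel B| = 12 + 8 − 4 = 16.00.

16.00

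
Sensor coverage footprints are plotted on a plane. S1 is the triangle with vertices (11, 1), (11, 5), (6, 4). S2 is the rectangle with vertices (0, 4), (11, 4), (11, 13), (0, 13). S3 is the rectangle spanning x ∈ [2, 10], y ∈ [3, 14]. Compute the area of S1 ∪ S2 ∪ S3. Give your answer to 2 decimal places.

119.33

By inclusion–exclusion:
Individual areas: |S1| = 10, |S2| = 99, |S3| = 88.
|S1∩S2| = 2.5.
|S1∩S3| = 4.7667.
|S2∩S3|: x∈[2,10], y∈[4,13] → 8·9 = 72.
|S1∩S2∩S3| = 1.6.
|S1 ∪ S2 ∪ S3| = 197 − 79.2667 + 1.6 = 119.33.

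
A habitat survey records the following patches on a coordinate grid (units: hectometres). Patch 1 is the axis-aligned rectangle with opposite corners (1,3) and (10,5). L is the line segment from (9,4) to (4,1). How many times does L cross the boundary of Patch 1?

1

The segment meets the boundary at (7.333,3).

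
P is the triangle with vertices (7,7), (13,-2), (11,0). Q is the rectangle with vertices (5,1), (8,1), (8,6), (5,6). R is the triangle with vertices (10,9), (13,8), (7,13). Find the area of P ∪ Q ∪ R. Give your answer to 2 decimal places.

By inclusion–exclusion:
Individual areas: |P| = 3, |Q| = 15, |R| = 4.5.
|P∩Q| = 0.0774.
|P∩R| = 0.
|Q∩R| = 0.
|P∩Q∩R| = 0.
|P ∪ Q ∪ R| = 22.5 − 0.0774 + 0 = 22.42.

22.42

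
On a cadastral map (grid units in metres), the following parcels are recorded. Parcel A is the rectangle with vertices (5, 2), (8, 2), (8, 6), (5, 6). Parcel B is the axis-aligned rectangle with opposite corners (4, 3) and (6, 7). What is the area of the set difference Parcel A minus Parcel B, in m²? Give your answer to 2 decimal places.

|Parcel A∩Parcel B|: x∈[5,6], y∈[3,6] → 1·3 = 3.
|Parcel A| = 12.
|Parcel A ∖ Parcel B| = |Parcel A| − |Parcel A∩Parcel B| = 12 − 3 = 9.00.

9.00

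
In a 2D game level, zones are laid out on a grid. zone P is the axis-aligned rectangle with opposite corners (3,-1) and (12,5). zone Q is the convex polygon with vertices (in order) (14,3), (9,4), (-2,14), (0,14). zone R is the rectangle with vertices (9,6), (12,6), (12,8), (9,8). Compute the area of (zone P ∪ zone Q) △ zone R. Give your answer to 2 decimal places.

85.07

|zone P ∪ zone Q| = 80.1669.
|(zone P ∪ zone Q) ∩ zone R| = 0.5487.
|(zone P ∪ zone Q) △ zone R| = 80.1669 + 6 − 1.0974 = 85.07.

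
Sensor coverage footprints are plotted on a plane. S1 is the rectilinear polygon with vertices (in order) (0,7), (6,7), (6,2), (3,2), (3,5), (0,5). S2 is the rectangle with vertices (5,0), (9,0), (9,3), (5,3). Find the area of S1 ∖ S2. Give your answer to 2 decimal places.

20.00

|S1| = 21, |S1∩S2| = 1.
|S1 ∖ S2| = |S1| − |S1∩S2| = 21 − 1 = 20.00.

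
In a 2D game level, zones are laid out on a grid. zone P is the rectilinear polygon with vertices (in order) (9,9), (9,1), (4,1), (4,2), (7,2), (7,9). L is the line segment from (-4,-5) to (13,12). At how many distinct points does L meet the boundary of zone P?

2

The segment meets the boundary at (9,8), (7,6).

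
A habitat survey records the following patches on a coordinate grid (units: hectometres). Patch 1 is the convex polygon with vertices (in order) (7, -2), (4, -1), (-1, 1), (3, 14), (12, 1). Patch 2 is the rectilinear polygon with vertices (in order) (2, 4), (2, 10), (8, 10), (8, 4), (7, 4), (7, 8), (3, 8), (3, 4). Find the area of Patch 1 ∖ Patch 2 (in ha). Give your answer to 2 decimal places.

|Patch 1| = 104.5, |Patch 1∩Patch 2| = 16.406.
|Patch 1 ∖ Patch 2| = |Patch 1| − |Patch 1∩Patch 2| = 104.5 − 16.406 = 88.09.

88.09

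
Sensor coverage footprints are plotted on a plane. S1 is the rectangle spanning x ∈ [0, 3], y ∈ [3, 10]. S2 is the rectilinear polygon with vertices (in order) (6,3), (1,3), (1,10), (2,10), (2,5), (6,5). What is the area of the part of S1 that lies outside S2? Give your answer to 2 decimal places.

|S1| = 21, |S1∩S2| = 9.
|S1 ∖ S2| = |S1| − |S1∩S2| = 21 − 9 = 12.00.

12.00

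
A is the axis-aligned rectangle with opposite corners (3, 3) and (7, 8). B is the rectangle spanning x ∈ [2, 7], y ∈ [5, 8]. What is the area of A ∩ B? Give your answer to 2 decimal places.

12.00

|A∩B|: x∈[3,7], y∈[5,8] → 4·3 = 12.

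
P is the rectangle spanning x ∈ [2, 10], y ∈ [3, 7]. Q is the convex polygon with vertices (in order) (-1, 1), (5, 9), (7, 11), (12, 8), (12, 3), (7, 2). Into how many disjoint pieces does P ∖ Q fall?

P ∖ Q is a single connected region.

1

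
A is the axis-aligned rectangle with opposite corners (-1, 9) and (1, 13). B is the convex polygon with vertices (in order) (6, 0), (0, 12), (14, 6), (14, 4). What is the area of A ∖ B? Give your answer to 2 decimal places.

|A| = 8, |A∩B| = 0.7857.
|A ∖ B| = |A| − |A∩B| = 8 − 0.7857 = 7.21.

7.21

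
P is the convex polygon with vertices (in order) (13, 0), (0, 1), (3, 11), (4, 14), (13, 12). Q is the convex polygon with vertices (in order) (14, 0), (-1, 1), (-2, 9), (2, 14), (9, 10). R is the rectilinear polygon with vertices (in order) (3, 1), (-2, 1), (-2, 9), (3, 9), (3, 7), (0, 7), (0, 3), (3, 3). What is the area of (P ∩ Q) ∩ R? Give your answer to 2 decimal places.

|P ∩ Q| = 104.7433.
|(P ∩ Q) ∩ R| = 7.20.

7.20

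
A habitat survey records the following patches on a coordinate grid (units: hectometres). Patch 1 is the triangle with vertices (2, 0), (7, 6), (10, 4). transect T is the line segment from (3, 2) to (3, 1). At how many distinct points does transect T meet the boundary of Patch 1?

1

The segment meets the boundary at (3,1.2).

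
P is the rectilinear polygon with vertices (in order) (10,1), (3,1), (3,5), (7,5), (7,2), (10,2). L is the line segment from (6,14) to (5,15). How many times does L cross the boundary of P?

0

The segment lies entirely outside P and never meets its boundary.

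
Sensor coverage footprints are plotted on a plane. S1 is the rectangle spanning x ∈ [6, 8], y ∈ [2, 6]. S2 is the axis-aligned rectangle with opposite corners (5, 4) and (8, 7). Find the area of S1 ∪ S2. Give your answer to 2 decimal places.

13.00

By inclusion–exclusion:
Individual areas: |S1| = 8, |S2| = 9.
|S1∩S2|: x∈[6,8], y∈[4,6] → 2·2 = 4.
|S1 ∪ S2| = 17 − 4 = 13.00.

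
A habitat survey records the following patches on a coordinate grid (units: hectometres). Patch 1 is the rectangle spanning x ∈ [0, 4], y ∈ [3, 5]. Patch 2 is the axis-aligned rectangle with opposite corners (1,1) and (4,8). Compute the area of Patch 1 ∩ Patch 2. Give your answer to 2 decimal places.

6.00

|Patch 1∩Patch 2|: x∈[1,4], y∈[3,5] → 3·2 = 6.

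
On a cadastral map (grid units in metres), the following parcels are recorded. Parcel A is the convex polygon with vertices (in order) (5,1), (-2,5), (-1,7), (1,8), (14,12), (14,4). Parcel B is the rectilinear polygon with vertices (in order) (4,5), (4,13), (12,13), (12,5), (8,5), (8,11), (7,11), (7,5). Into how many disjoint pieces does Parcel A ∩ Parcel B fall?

2

Parcel A ∩ Parcel B splits into 2 disjoint pieces (area 13.1538, area 23.0769).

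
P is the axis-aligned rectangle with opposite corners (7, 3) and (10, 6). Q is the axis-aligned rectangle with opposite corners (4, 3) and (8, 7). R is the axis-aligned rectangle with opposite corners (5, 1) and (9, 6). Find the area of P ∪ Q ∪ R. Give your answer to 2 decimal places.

30.00

By inclusion–exclusion:
Individual areas: |P| = 9, |Q| = 16, |R| = 20.
|P∩Q|: x∈[7,8], y∈[3,6] → 1·3 = 3.
|P∩R|: x∈[7,9], y∈[3,6] → 2·3 = 6.
|Q∩R|: x∈[5,8], y∈[3,6] → 3·3 = 9.
|P∩Q∩R| = 3.
|P ∪ Q ∪ R| = 45 − 18 + 3 = 30.00.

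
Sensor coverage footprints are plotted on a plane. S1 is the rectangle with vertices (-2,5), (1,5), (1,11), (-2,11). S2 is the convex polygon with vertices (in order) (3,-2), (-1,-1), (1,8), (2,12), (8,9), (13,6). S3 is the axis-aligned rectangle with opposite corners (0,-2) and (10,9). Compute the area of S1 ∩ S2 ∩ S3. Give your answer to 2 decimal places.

1.00

The intersection is the polygon with vertices (0.333,5), (1,8), (1,5).
By the shoelace formula its area is 1.00.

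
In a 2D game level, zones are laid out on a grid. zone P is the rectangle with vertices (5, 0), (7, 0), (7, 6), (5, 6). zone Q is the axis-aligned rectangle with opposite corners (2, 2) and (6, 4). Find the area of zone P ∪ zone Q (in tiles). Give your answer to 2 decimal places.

By inclusion–exclusion:
Individual areas: |zone P| = 12, |zone Q| = 8.
|zone P∩zone Q|: x∈[5,6], y∈[2,4] → 1·2 = 2.
|zone P ∪ zone Q| = 20 − 2 = 18.00.

18.00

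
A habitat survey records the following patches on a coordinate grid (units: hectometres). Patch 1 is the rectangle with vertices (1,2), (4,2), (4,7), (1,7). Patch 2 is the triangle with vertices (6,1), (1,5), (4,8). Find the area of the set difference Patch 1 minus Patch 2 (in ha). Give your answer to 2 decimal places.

7.40

|Patch 1| = 15, |Patch 1∩Patch 2| = 7.6.
|Patch 1 ∖ Patch 2| = |Patch 1| − |Patch 1∩Patch 2| = 15 − 7.6 = 7.40.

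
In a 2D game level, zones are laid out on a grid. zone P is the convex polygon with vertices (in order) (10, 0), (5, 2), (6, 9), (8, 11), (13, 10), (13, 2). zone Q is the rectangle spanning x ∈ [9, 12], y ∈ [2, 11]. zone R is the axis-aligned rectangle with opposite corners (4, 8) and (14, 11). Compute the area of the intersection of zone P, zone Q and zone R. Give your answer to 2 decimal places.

The intersection is the polygon with vertices (12,8), (9,8), (9,10.8), (12,10.2).
By the shoelace formula its area is 7.50.

7.50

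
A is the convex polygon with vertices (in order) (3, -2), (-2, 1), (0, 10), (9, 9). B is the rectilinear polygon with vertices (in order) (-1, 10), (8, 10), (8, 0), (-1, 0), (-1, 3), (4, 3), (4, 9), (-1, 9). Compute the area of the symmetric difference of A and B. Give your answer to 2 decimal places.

|A| = 78, |B| = 60, |A∩B| = 41.4146.
|A △ B| = |A| + |B| − 2·|A∩B| = 78 + 60 − 82.8293 = 55.17.

55.17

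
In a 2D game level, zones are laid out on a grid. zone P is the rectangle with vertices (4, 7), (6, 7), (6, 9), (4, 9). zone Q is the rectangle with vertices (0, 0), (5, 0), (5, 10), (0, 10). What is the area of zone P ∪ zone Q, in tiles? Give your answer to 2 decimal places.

52.00

By inclusion–exclusion:
Individual areas: |zone P| = 4, |zone Q| = 50.
|zone P∩zone Q|: x∈[4,5], y∈[7,9] → 1·2 = 2.
|zone P ∪ zone Q| = 54 − 2 = 52.00.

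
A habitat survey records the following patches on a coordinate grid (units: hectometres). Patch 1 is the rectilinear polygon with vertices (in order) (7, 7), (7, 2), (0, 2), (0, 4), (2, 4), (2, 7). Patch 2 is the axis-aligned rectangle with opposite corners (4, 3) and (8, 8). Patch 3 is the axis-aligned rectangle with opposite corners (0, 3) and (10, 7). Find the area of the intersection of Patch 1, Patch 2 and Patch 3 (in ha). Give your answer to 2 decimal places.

12.00

The intersection is the polygon with vertices (4,3), (4,7), (7,7), (7,3).
By the shoelace formula its area is 12.00.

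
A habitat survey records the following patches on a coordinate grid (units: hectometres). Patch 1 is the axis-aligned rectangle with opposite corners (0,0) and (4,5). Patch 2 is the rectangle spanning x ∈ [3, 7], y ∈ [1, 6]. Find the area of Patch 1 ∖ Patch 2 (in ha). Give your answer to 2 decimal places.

|Patch 1∩Patch 2|: x∈[3,4], y∈[1,5] → 1·4 = 4.
|Patch 1| = 20.
|Patch 1 ∖ Patch 2| = |Patch 1| − |Patch 1∩Patch 2| = 20 − 4 = 16.00.

16.00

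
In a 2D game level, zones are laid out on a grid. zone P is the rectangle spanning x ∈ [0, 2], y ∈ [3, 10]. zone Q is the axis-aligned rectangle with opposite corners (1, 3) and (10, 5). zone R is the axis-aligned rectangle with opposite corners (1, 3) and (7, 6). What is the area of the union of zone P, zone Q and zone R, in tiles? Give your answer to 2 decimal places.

By inclusion–exclusion:
Individual areas: |zone P| = 14, |zone Q| = 18, |zone R| = 18.
|zone P∩zone Q|: x∈[1,2], y∈[3,5] → 1·2 = 2.
|zone P∩zone R|: x∈[1,2], y∈[3,6] → 1·3 = 3.
|zone Q∩zone R|: x∈[1,7], y∈[3,5] → 6·2 = 12.
|zone P∩zone Q∩zone R| = 2.
|zone P ∪ zone Q ∪ zone R| = 50 − 17 + 2 = 35.00.

35.00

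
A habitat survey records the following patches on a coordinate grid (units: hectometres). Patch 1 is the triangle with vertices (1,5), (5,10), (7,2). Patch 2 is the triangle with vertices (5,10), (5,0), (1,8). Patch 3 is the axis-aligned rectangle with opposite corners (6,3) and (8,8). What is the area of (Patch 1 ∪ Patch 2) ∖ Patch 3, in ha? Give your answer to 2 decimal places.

|Patch 1 ∪ Patch 2| = 28.6154.
|(Patch 1 ∪ Patch 2) ∩ Patch 3| = 1.125.
|(Patch 1 ∪ Patch 2) ∖ Patch 3| = 28.6154 − 1.125 = 27.49.

27.49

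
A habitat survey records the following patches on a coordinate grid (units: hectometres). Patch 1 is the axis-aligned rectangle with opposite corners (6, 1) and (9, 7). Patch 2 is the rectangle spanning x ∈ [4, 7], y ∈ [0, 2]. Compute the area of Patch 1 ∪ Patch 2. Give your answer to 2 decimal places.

By inclusion–exclusion:
Individual areas: |Patch 1| = 18, |Patch 2| = 6.
|Patch 1∩Patch 2|: x∈[6,7], y∈[1,2] → 1·1 = 1.
|Patch 1 ∪ Patch 2| = 24 − 1 = 23.00.

23.00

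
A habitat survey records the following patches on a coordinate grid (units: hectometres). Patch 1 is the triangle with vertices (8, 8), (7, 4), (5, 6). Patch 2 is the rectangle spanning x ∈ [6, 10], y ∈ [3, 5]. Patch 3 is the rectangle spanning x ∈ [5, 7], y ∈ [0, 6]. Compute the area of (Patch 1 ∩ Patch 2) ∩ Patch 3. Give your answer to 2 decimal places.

The region (Patch 1 ∩ Patch 2) ∩ Patch 3 is the polygon with vertices (6,5), (7,5), (7,4).
By the shoelace formula its area is 0.50.

0.50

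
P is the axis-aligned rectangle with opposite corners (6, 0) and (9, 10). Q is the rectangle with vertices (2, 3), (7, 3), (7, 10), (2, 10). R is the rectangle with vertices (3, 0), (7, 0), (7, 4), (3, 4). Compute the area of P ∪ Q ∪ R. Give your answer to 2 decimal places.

By inclusion–exclusion:
Individual areas: |P| = 30, |Q| = 35, |R| = 16.
|P∩Q|: x∈[6,7], y∈[3,10] → 1·7 = 7.
|P∩R|: x∈[6,7], y∈[0,4] → 1·4 = 4.
|Q∩R|: x∈[3,7], y∈[3,4] → 4·1 = 4.
|P∩Q∩R| = 1.
|P ∪ Q ∪ R| = 81 − 15 + 1 = 67.00.

67.00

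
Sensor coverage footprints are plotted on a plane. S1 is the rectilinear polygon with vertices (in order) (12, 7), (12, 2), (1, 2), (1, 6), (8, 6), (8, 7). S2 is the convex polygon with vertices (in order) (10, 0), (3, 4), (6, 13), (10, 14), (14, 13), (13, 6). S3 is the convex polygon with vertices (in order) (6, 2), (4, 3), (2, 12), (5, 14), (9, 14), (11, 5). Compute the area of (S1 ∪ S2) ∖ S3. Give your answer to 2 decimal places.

56.38

|S1 ∪ S2| = 114.1667.
|(S1 ∪ S2) ∩ S3| = 57.7851.
|(S1 ∪ S2) ∖ S3| = 114.1667 − 57.7851 = 56.38.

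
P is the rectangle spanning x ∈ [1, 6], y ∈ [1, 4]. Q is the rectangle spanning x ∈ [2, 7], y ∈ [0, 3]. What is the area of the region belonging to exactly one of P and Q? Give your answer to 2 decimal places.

|P∩Q|: x∈[2,6], y∈[1,3] → 4·2 = 8.
|P △ Q| = |P| + |Q| − 2·|P∩Q| = 15 + 15 − 16 = 14.00.

14.00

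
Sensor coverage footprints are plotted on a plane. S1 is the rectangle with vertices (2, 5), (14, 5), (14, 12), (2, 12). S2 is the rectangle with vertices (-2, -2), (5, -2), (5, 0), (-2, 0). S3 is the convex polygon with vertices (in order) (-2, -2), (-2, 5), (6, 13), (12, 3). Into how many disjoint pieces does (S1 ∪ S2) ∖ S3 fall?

(S1 ∪ S2) ∖ S3 splits into 3 disjoint pieces (area 37.1, area 4.5, area 8.4).

3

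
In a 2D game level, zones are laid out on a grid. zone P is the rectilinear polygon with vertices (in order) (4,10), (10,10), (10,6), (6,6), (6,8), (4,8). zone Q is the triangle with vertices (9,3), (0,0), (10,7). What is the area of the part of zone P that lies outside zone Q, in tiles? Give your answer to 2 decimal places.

|zone P| = 20, |zone P∩zone Q| = 0.5893.
|zone P ∖ zone Q| = |zone P| − |zone P∩zone Q| = 20 − 0.5893 = 19.41.

19.41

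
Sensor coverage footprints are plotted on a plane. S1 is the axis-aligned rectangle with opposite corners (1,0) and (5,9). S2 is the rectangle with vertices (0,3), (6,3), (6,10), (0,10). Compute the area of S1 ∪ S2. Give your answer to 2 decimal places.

By inclusion–exclusion:
Individual areas: |S1| = 36, |S2| = 42.
|S1∩S2|: x∈[1,5], y∈[3,9] → 4·6 = 24.
|S1 ∪ S2| = 78 − 24 = 54.00.

54.00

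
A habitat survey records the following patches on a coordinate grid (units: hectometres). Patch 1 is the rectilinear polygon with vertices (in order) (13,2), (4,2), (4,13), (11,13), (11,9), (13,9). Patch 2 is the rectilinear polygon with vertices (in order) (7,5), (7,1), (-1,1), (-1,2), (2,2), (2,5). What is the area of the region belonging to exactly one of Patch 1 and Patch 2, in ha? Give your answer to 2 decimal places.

96.00

|Patch 1| = 91, |Patch 2| = 23, |Patch 1∩Patch 2| = 9.
|Patch 1 △ Patch 2| = |Patch 1| + |Patch 2| − 2·|Patch 1∩Patch 2| = 91 + 23 − 18 = 96.00.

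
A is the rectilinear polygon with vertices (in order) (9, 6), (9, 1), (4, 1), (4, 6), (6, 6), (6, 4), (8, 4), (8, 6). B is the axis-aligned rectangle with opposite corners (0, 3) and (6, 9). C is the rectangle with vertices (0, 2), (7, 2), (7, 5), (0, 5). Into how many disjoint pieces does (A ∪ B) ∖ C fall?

(A ∪ B) ∖ C splits into 2 disjoint pieces (area 11, area 24).

2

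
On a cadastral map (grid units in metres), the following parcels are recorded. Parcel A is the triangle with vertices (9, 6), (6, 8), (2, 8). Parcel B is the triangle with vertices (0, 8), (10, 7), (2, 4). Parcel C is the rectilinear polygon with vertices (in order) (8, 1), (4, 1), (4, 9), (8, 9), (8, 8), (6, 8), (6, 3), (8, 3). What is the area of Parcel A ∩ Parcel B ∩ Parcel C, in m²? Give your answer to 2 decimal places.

The intersection is the polygon with vertices (4,7.429), (4,7.6), (6,7.4), (6,6.857).
By the shoelace formula its area is 0.71.

0.71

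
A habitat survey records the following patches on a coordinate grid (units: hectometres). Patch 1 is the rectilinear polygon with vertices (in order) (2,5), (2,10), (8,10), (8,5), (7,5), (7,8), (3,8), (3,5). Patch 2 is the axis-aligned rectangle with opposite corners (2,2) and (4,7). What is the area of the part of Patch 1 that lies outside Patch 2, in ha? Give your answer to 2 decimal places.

16.00

|Patch 1| = 18, |Patch 1∩Patch 2| = 2.
|Patch 1 ∖ Patch 2| = |Patch 1| − |Patch 1∩Patch 2| = 18 − 2 = 16.00.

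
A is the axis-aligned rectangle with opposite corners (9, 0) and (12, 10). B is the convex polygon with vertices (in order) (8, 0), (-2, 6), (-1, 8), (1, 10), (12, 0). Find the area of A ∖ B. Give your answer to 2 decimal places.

|A| = 30, |A∩B| = 4.0909.
|A ∖ B| = |A| − |A∩B| = 30 − 4.0909 = 25.91.

25.91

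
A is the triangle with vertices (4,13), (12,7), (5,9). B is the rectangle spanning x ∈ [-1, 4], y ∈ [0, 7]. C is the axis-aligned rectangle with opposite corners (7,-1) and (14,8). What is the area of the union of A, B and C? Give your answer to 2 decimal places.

By inclusion–exclusion:
Individual areas: |A| = 13, |B| = 35, |C| = 63.
|A∩B| = 0.
|A∩C| = 1.0833.
|B∩C| = 0 (no overlap).
|A∩B∩C| = 0.
|A ∪ B ∪ C| = 111 − 1.0833 + 0 = 109.92.

109.92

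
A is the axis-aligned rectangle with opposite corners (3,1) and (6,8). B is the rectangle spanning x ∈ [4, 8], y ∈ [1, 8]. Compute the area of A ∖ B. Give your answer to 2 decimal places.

|A∩B|: x∈[4,6], y∈[1,8] → 2·7 = 14.
|A| = 21.
|A ∖ B| = |A| − |A∩B| = 21 − 14 = 7.00.

7.00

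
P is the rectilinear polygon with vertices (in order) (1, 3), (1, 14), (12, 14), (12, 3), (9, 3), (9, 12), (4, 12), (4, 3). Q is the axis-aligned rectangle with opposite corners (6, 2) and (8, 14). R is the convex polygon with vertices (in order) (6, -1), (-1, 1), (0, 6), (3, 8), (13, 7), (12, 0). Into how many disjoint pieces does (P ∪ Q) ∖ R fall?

1

(P ∪ Q) ∖ R is a single connected region.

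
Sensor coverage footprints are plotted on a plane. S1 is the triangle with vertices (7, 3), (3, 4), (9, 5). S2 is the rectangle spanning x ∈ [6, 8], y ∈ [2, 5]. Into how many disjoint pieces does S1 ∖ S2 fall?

S1 ∖ S2 splits into 2 disjoint pieces (area 1.875, area 0.4167).

2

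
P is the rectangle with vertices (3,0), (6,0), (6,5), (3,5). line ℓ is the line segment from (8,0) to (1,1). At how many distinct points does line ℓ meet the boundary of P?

The segment meets the boundary at (6,0.286), (3,0.714).

2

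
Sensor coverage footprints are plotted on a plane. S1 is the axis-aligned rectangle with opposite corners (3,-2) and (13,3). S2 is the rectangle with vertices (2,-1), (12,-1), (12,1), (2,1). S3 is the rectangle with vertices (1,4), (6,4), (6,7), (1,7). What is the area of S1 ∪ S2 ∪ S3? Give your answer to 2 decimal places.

By inclusion–exclusion:
Individual areas: |S1| = 50, |S2| = 20, |S3| = 15.
|S1∩S2|: x∈[3,12], y∈[-1,1] → 9·2 = 18.
|S1∩S3| = 0 (no overlap).
|S2∩S3| = 0 (no overlap).
|S1∩S2∩S3| = 0.
|S1 ∪ S2 ∪ S3| = 85 − 18 + 0 = 67.00.

67.00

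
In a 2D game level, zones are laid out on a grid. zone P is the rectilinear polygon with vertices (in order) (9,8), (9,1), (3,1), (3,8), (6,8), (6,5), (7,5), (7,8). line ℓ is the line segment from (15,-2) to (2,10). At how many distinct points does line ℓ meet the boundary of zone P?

The segment meets the boundary at (6,6.308), (7,5.385), (9,3.538), (4.167,8).

4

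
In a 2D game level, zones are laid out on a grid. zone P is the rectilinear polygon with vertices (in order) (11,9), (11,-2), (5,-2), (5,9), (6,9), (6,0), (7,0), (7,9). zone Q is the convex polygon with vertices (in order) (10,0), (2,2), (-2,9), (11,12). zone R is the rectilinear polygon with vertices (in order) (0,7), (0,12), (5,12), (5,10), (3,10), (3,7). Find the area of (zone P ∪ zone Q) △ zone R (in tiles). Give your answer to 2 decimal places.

120.99

|zone P ∪ zone Q| = 120.375.
|(zone P ∪ zone Q) ∩ zone R| = 9.1923.
|(zone P ∪ zone Q) △ zone R| = 120.375 + 19 − 18.3846 = 120.99.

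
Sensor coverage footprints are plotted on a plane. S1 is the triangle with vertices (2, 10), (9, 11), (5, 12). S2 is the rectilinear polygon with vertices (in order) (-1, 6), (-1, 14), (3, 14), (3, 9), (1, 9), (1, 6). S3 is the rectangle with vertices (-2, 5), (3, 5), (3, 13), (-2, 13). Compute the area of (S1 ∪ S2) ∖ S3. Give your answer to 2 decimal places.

|S1 ∪ S2| = 31.2381.
|(S1 ∪ S2) ∩ S3| = 22.
|(S1 ∪ S2) ∖ S3| = 31.2381 − 22 = 9.24.

9.24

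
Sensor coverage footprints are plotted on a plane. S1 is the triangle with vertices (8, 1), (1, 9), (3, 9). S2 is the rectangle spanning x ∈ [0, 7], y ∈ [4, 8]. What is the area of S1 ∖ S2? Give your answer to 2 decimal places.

|S1| = 8, |S1∩S2| = 5.
|S1 ∖ S2| = |S1| − |S1∩S2| = 8 − 5 = 3.00.

3.00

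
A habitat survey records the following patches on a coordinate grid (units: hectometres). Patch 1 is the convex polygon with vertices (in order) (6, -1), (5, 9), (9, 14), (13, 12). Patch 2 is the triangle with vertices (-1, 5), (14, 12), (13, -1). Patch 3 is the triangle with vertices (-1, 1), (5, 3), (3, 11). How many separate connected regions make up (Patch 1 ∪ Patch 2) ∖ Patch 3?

2

(Patch 1 ∪ Patch 2) ∖ Patch 3 splits into 2 disjoint pieces (area 103.6376, area 1.2027).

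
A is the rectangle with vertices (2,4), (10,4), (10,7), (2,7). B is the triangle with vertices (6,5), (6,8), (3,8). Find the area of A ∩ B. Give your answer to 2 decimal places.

2.00

The intersection is the polygon with vertices (6,7), (6,5), (4,7).
By the shoelace formula its area is 2.00.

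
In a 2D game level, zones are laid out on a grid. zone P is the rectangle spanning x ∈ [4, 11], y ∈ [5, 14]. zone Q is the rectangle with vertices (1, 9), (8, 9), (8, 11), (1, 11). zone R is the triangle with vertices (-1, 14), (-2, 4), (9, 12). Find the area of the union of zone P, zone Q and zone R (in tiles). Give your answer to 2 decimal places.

102.41

By inclusion–exclusion:
Individual areas: |zone P| = 63, |zone Q| = 14, |zone R| = 51.
|zone P∩zone Q|: x∈[4,8], y∈[9,11] → 4·2 = 8.
|zone P∩zone R| = 11.5909.
|zone Q∩zone R| = 10.5.
|zone P∩zone Q∩zone R| = 4.5.
|zone P ∪ zone Q ∪ zone R| = 128 − 30.0909 + 4.5 = 102.41.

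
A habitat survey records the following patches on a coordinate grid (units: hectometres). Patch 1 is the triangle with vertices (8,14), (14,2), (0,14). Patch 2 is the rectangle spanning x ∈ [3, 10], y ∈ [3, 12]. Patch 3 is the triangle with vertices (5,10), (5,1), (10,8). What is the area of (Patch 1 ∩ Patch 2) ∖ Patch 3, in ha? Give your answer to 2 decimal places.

|Patch 1 ∩ Patch 2| = 24.
|(Patch 1 ∩ Patch 2) ∩ Patch 3| = 5.6781.
|(Patch 1 ∩ Patch 2) ∖ Patch 3| = 24 − 5.6781 = 18.32.

18.32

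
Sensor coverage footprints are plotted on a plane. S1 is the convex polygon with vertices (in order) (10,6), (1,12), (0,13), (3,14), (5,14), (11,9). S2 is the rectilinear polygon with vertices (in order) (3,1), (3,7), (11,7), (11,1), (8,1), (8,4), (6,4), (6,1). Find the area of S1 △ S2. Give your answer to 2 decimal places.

76.67

|S1| = 36.5, |S2| = 42, |S1∩S2| = 0.9167.
|S1 △ S2| = |S1| + |S2| − 2·|S1∩S2| = 36.5 + 42 − 1.8333 = 76.67.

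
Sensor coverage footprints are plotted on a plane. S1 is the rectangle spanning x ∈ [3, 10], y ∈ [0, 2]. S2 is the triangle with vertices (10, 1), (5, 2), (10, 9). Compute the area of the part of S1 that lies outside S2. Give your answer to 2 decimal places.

11.50

|S1| = 14, |S1∩S2| = 2.5.
|S1 ∖ S2| = |S1| − |S1∩S2| = 14 − 2.5 = 11.50.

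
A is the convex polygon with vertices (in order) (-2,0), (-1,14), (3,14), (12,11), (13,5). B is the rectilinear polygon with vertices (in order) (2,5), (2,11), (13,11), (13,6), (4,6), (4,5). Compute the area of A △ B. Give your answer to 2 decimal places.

94.83

|A| = 146, |B| = 57, |A∩B| = 54.0833.
|A △ B| = |A| + |B| − 2·|A∩B| = 146 + 57 − 108.1667 = 94.83.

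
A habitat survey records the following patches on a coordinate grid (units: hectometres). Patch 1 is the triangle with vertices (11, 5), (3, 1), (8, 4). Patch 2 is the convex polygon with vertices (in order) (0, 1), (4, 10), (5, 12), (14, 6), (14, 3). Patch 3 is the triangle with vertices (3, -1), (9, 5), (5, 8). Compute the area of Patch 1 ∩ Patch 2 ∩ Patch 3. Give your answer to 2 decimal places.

The intersection is the polygon with vertices (3.938,1.562), (8,4), (7,3), (4.2,1.6).
By the shoelace formula its area is 0.94.

0.94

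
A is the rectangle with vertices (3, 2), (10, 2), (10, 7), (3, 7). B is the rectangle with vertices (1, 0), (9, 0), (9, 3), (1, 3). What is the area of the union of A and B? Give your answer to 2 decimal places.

By inclusion–exclusion:
Individual areas: |A| = 35, |B| = 24.
|A∩B|: x∈[3,9], y∈[2,3] → 6·1 = 6.
|A ∪ B| = 59 − 6 = 53.00.

53.00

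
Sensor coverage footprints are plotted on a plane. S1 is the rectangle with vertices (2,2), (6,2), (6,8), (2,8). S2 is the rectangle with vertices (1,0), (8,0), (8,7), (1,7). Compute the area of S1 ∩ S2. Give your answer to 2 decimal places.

20.00

|S1∩S2|: x∈[2,6], y∈[2,7] → 4·5 = 20.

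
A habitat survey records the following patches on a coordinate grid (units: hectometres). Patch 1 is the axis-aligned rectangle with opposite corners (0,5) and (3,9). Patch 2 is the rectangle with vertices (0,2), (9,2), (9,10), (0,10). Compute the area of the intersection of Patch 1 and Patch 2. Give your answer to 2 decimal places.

|Patch 1∩Patch 2|: x∈[0,3], y∈[5,9] → 3·4 = 12.

12.00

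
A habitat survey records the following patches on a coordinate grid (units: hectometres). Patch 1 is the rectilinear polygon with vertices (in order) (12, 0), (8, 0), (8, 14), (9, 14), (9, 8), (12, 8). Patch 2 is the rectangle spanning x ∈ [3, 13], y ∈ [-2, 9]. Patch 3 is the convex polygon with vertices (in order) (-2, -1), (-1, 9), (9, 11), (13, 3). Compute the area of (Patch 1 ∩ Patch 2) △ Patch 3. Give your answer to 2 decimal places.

106.10

|Patch 1 ∩ Patch 2| = 33.
|(Patch 1 ∩ Patch 2) ∩ Patch 3| = 21.95.
|(Patch 1 ∩ Patch 2) △ Patch 3| = 33 + 117 − 43.9 = 106.10.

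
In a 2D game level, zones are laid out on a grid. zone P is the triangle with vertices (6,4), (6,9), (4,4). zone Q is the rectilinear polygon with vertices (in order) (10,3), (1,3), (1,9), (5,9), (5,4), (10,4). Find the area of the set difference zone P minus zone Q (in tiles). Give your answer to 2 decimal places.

|zone P| = 5, |zone P∩zone Q| = 1.25.
|zone P ∖ zone Q| = |zone P| − |zone P∩zone Q| = 5 − 1.25 = 3.75.

3.75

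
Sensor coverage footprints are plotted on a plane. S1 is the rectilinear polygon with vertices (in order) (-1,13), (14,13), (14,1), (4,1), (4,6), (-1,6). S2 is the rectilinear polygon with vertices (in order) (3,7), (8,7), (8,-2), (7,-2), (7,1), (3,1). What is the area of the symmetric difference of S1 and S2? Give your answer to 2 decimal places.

|S1| = 155, |S2| = 33, |S1∩S2| = 25.
|S1 △ S2| = |S1| + |S2| − 2·|S1∩S2| = 155 + 33 − 50 = 138.00.

138.00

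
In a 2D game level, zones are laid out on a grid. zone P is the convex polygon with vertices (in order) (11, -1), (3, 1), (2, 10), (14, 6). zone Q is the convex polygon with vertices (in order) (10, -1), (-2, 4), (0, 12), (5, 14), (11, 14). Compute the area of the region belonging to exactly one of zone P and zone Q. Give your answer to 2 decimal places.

|zone P| = 83, |zone Q| = 140.5, |zone P∩zone Q| = 62.651.
|zone P △ zone Q| = |zone P| + |zone Q| − 2·|zone P∩zone Q| = 83 + 140.5 − 125.302 = 98.20.

98.20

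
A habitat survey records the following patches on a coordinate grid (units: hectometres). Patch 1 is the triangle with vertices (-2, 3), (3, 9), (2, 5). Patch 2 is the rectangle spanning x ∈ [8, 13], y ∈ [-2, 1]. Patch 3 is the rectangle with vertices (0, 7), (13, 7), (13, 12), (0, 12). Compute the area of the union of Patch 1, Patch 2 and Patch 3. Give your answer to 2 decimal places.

By inclusion–exclusion:
Individual areas: |Patch 1| = 7, |Patch 2| = 15, |Patch 3| = 65.
|Patch 1∩Patch 2| = 0.
|Patch 1∩Patch 3| = 1.1667.
|Patch 2∩Patch 3| = 0 (no overlap).
|Patch 1∩Patch 2∩Patch 3| = 0.
|Patch 1 ∪ Patch 2 ∪ Patch 3| = 87 − 1.1667 + 0 = 85.83.

85.83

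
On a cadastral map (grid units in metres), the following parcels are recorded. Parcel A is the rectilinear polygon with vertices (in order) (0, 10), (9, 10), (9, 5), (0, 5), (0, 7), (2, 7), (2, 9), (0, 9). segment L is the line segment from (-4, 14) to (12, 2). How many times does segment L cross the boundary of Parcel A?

The segment meets the boundary at (8,5), (1.333,10).

2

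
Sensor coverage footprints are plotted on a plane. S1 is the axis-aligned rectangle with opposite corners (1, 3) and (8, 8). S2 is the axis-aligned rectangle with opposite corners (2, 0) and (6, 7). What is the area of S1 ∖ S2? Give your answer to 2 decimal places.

19.00

|S1∩S2|: x∈[2,6], y∈[3,7] → 4·4 = 16.
|S1| = 35.
|S1 ∖ S2| = |S1| − |S1∩S2| = 35 − 16 = 19.00.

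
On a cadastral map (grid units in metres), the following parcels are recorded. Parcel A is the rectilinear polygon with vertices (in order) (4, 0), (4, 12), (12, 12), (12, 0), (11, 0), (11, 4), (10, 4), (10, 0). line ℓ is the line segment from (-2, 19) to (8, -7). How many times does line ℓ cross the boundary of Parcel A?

The segment meets the boundary at (5.308,0), (4,3.4).

2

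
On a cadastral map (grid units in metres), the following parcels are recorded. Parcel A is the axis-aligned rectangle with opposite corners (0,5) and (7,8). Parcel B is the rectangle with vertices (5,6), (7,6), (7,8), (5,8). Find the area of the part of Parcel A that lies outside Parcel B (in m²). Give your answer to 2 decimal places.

|Parcel A∩Parcel B|: x∈[5,7], y∈[6,8] → 2·2 = 4.
|Parcel A| = 21.
|Parcel A ∖ Parcel B| = |Parcel A| − |Parcel A∩Parcel B| = 21 − 4 = 17.00.

17.00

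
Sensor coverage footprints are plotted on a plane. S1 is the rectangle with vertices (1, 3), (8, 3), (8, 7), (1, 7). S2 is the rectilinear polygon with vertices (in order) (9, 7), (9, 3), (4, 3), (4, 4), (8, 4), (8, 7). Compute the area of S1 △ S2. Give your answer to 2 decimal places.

28.00

|S1| = 28, |S2| = 8, |S1∩S2| = 4.
|S1 △ S2| = |S1| + |S2| − 2·|S1∩S2| = 28 + 8 − 8 = 28.00.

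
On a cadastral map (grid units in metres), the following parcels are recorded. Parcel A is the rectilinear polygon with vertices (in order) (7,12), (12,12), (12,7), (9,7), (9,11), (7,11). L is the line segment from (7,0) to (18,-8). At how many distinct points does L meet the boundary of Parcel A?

The segment lies entirely outside Parcel A and never meets its boundary.

0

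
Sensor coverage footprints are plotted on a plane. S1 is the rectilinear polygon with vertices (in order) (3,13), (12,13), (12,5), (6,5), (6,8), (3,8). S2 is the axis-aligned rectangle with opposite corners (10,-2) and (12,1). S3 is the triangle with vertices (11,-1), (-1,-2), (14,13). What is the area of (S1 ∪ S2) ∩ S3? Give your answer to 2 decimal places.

|S1 ∪ S2| = 69.
|(S1 ∪ S2) ∩ S3| = 20.47.

20.47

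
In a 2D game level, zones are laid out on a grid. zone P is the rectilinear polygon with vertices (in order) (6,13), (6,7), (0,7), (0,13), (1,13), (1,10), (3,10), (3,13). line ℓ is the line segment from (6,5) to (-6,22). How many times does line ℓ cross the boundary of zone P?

The segment meets the boundary at (0.353,13), (1,12.083), (2.471,10), (4.588,7).

4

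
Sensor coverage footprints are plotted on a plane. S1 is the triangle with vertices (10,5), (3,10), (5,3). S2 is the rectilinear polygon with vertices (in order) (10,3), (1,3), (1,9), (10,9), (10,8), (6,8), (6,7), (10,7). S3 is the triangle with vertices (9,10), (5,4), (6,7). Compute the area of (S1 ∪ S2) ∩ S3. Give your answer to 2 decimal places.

2.29

|S1 ∪ S2| = 51.0714.
|(S1 ∪ S2) ∩ S3| = 2.29.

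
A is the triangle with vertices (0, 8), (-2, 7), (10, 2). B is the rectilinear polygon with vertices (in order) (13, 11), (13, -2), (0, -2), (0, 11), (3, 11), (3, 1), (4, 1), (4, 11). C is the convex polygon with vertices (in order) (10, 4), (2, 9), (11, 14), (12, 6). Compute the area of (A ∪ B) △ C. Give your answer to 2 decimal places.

131.39

|A ∪ B| = 162.025.
|(A ∪ B) ∩ C| = 41.0667.
|(A ∪ B) △ C| = 162.025 + 51.5 − 82.1333 = 131.39.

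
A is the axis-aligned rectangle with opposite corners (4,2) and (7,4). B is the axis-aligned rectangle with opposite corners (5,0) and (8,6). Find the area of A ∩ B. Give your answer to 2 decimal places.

4.00

|A∩B|: x∈[5,7], y∈[2,4] → 2·2 = 4.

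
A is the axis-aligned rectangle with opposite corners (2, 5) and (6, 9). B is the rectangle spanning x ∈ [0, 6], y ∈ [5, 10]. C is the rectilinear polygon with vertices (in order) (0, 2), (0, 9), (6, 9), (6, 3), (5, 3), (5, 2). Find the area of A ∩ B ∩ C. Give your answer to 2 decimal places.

The intersection is the polygon with vertices (2,5), (2,9), (6,9), (6,5).
By the shoelace formula its area is 16.00.

16.00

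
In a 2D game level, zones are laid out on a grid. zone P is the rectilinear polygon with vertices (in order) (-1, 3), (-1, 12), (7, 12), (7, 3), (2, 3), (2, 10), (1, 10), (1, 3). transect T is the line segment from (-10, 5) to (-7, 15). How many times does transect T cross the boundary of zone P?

0

The segment lies entirely outside zone P and never meets its boundary.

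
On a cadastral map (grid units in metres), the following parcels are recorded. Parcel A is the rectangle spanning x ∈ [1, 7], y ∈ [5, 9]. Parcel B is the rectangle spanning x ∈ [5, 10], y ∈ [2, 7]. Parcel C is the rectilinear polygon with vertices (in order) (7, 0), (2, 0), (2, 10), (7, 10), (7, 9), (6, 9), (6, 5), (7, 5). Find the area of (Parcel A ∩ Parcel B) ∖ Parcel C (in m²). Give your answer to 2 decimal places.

2.00

|Parcel A ∩ Parcel B| = 4.
|(Parcel A ∩ Parcel B) ∩ Parcel C| = 2.
|(Parcel A ∩ Parcel B) ∖ Parcel C| = 4 − 2 = 2.00.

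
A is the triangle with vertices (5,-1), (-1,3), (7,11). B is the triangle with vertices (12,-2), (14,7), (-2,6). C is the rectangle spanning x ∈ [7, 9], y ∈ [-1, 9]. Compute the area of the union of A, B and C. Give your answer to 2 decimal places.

102.26

By inclusion–exclusion:
Individual areas: |A| = 40, |B| = 71, |C| = 20.
|A∩B| = 16.0623.
|A∩C| = 0.
|B∩C| = 12.6786.
|A∩B∩C| = 0.
|A ∪ B ∪ C| = 131 − 28.7408 + 0 = 102.26.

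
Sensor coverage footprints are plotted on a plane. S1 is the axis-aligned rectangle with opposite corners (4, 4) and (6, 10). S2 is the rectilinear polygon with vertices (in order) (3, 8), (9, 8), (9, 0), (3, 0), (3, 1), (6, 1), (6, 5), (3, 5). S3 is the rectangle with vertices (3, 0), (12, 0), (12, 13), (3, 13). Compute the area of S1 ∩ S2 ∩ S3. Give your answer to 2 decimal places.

6.00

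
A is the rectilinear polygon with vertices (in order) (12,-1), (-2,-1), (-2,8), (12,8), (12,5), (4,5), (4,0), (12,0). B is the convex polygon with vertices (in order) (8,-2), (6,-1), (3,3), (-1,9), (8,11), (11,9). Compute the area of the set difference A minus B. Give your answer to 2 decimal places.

|A| = 86, |A∩B| = 35.7386.
|A ∖ B| = |A| − |A∩B| = 86 − 35.7386 = 50.26.

50.26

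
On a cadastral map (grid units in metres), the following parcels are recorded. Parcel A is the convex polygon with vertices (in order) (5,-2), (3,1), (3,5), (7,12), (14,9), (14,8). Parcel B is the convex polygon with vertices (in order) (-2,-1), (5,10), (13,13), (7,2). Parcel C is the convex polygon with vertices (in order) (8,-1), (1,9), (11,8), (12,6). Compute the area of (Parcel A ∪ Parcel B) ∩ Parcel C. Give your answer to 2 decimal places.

44.97

The region (Parcel A ∪ Parcel B) ∩ Parcel C is the polygon with vertices (4.162,8.684), (11,8), (12,6), (11.652,5.391), (7.081,0.312), (2.762,6.483).
By the shoelace formula its area is 44.97.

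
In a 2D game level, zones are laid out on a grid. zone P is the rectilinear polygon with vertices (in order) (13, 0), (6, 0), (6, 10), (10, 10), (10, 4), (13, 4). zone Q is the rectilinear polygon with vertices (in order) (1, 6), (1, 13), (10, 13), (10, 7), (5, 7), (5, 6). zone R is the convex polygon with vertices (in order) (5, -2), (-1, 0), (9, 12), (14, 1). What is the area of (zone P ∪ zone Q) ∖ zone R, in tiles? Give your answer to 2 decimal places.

43.91

|zone P ∪ zone Q| = 98.
|(zone P ∪ zone Q) ∩ zone R| = 54.0879.
|(zone P ∪ zone Q) ∖ zone R| = 98 − 54.0879 = 43.91.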